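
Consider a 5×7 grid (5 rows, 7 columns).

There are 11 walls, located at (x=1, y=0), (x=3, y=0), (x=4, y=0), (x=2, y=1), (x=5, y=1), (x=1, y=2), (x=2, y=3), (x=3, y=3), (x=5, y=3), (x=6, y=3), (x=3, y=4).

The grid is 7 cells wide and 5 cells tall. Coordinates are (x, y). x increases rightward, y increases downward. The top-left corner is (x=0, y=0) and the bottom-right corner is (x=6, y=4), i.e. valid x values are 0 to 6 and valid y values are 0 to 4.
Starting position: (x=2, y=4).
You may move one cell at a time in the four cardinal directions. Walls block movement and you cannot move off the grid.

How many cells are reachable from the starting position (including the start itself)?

Answer: Reachable cells: 9

Derivation:
BFS flood-fill from (x=2, y=4):
  Distance 0: (x=2, y=4)
  Distance 1: (x=1, y=4)
  Distance 2: (x=1, y=3), (x=0, y=4)
  Distance 3: (x=0, y=3)
  Distance 4: (x=0, y=2)
  Distance 5: (x=0, y=1)
  Distance 6: (x=0, y=0), (x=1, y=1)
Total reachable: 9 (grid has 24 open cells total)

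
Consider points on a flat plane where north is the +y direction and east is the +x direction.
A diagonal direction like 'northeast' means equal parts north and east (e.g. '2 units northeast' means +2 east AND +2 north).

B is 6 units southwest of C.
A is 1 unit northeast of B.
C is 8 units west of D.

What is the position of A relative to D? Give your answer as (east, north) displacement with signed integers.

Answer: A is at (east=-13, north=-5) relative to D.

Derivation:
Place D at the origin (east=0, north=0).
  C is 8 units west of D: delta (east=-8, north=+0); C at (east=-8, north=0).
  B is 6 units southwest of C: delta (east=-6, north=-6); B at (east=-14, north=-6).
  A is 1 unit northeast of B: delta (east=+1, north=+1); A at (east=-13, north=-5).
Therefore A relative to D: (east=-13, north=-5).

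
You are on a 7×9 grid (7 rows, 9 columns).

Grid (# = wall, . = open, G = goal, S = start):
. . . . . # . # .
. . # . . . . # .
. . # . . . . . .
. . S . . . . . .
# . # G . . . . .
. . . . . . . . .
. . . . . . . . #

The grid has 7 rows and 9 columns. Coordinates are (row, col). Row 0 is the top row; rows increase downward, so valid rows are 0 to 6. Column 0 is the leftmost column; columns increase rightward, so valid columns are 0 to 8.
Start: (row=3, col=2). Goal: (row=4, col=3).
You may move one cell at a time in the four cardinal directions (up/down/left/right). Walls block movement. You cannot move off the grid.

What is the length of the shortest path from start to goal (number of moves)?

BFS from (row=3, col=2) until reaching (row=4, col=3):
  Distance 0: (row=3, col=2)
  Distance 1: (row=3, col=1), (row=3, col=3)
  Distance 2: (row=2, col=1), (row=2, col=3), (row=3, col=0), (row=3, col=4), (row=4, col=1), (row=4, col=3)  <- goal reached here
One shortest path (2 moves): (row=3, col=2) -> (row=3, col=3) -> (row=4, col=3)

Answer: Shortest path length: 2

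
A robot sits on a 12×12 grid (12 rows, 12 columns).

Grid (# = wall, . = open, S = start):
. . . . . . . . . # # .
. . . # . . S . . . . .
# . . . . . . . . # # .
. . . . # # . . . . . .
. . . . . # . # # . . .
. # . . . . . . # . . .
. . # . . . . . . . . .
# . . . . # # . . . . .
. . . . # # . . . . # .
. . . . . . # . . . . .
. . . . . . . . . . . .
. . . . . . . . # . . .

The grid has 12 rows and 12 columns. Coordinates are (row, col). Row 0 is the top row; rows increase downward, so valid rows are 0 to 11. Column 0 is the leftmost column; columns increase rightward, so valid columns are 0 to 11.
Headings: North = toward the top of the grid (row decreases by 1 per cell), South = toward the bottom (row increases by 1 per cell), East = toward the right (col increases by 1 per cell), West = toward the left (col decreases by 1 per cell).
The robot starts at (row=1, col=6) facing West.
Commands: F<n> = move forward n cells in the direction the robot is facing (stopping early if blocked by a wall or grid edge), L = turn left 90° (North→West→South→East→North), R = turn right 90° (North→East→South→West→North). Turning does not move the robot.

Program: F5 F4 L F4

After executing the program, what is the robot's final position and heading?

Start: (row=1, col=6), facing West
  F5: move forward 2/5 (blocked), now at (row=1, col=4)
  F4: move forward 0/4 (blocked), now at (row=1, col=4)
  L: turn left, now facing South
  F4: move forward 1/4 (blocked), now at (row=2, col=4)
Final: (row=2, col=4), facing South

Answer: Final position: (row=2, col=4), facing South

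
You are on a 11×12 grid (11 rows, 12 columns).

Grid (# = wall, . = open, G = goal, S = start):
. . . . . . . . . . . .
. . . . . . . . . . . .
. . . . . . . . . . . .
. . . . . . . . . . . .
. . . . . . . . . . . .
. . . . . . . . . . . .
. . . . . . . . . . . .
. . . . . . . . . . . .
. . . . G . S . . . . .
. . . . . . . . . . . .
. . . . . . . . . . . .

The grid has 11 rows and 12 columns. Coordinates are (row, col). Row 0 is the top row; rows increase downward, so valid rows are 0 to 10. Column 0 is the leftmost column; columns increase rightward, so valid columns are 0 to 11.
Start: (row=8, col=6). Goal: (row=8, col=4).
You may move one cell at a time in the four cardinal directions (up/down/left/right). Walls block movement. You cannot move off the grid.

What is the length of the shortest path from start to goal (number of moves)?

Answer: Shortest path length: 2

Derivation:
BFS from (row=8, col=6) until reaching (row=8, col=4):
  Distance 0: (row=8, col=6)
  Distance 1: (row=7, col=6), (row=8, col=5), (row=8, col=7), (row=9, col=6)
  Distance 2: (row=6, col=6), (row=7, col=5), (row=7, col=7), (row=8, col=4), (row=8, col=8), (row=9, col=5), (row=9, col=7), (row=10, col=6)  <- goal reached here
One shortest path (2 moves): (row=8, col=6) -> (row=8, col=5) -> (row=8, col=4)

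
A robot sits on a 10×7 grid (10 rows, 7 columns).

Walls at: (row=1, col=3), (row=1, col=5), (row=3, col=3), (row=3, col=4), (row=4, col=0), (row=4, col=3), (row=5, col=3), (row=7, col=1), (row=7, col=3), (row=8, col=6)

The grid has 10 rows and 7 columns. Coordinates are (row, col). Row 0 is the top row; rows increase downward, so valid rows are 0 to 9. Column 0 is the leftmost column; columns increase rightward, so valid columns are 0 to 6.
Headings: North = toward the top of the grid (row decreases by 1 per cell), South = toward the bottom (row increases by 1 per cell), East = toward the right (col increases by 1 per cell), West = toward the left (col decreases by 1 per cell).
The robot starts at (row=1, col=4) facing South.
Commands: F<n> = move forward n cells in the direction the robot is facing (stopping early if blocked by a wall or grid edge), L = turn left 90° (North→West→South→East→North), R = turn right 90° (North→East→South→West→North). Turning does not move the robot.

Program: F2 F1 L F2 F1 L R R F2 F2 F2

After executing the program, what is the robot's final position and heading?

Answer: Final position: (row=7, col=6), facing South

Derivation:
Start: (row=1, col=4), facing South
  F2: move forward 1/2 (blocked), now at (row=2, col=4)
  F1: move forward 0/1 (blocked), now at (row=2, col=4)
  L: turn left, now facing East
  F2: move forward 2, now at (row=2, col=6)
  F1: move forward 0/1 (blocked), now at (row=2, col=6)
  L: turn left, now facing North
  R: turn right, now facing East
  R: turn right, now facing South
  F2: move forward 2, now at (row=4, col=6)
  F2: move forward 2, now at (row=6, col=6)
  F2: move forward 1/2 (blocked), now at (row=7, col=6)
Final: (row=7, col=6), facing South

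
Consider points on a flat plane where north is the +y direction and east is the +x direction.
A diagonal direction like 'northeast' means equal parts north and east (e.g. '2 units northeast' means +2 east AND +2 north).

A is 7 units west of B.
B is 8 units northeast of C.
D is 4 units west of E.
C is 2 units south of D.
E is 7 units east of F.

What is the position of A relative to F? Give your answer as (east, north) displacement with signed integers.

Place F at the origin (east=0, north=0).
  E is 7 units east of F: delta (east=+7, north=+0); E at (east=7, north=0).
  D is 4 units west of E: delta (east=-4, north=+0); D at (east=3, north=0).
  C is 2 units south of D: delta (east=+0, north=-2); C at (east=3, north=-2).
  B is 8 units northeast of C: delta (east=+8, north=+8); B at (east=11, north=6).
  A is 7 units west of B: delta (east=-7, north=+0); A at (east=4, north=6).
Therefore A relative to F: (east=4, north=6).

Answer: A is at (east=4, north=6) relative to F.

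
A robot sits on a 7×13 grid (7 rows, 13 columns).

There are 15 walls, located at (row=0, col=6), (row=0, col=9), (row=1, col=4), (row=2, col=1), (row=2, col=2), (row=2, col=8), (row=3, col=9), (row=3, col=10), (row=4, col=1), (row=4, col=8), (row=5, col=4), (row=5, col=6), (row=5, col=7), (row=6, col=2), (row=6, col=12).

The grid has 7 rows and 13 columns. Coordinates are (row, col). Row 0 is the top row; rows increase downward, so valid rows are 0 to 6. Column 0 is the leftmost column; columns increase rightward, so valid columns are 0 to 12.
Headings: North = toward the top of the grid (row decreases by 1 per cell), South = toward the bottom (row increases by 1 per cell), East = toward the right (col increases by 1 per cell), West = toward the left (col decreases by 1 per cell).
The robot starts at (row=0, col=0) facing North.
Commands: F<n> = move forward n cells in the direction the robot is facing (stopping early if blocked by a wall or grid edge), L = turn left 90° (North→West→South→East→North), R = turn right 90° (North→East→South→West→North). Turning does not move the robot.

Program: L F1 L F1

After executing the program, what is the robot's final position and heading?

Start: (row=0, col=0), facing North
  L: turn left, now facing West
  F1: move forward 0/1 (blocked), now at (row=0, col=0)
  L: turn left, now facing South
  F1: move forward 1, now at (row=1, col=0)
Final: (row=1, col=0), facing South

Answer: Final position: (row=1, col=0), facing South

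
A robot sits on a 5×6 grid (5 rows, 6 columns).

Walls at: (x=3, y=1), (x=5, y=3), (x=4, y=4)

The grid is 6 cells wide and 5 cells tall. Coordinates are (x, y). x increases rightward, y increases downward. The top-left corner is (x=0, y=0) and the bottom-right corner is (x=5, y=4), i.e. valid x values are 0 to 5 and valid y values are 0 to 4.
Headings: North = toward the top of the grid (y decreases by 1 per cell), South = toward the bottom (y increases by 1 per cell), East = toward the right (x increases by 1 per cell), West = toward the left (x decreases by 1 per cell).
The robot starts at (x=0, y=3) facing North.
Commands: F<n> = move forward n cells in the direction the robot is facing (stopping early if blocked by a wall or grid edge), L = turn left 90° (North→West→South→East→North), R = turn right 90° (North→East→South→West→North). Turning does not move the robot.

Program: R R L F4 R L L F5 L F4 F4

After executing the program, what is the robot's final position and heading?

Start: (x=0, y=3), facing North
  R: turn right, now facing East
  R: turn right, now facing South
  L: turn left, now facing East
  F4: move forward 4, now at (x=4, y=3)
  R: turn right, now facing South
  L: turn left, now facing East
  L: turn left, now facing North
  F5: move forward 3/5 (blocked), now at (x=4, y=0)
  L: turn left, now facing West
  F4: move forward 4, now at (x=0, y=0)
  F4: move forward 0/4 (blocked), now at (x=0, y=0)
Final: (x=0, y=0), facing West

Answer: Final position: (x=0, y=0), facing West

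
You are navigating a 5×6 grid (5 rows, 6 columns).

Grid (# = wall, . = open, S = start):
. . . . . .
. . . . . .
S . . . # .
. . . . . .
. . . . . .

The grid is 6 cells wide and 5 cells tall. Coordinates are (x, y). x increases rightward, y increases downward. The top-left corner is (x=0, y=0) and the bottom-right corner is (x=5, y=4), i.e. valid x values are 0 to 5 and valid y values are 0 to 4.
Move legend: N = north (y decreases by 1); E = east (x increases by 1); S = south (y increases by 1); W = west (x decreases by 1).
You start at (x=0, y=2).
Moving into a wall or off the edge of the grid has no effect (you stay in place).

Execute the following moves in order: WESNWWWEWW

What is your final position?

Start: (x=0, y=2)
  W (west): blocked, stay at (x=0, y=2)
  E (east): (x=0, y=2) -> (x=1, y=2)
  S (south): (x=1, y=2) -> (x=1, y=3)
  N (north): (x=1, y=3) -> (x=1, y=2)
  W (west): (x=1, y=2) -> (x=0, y=2)
  W (west): blocked, stay at (x=0, y=2)
  W (west): blocked, stay at (x=0, y=2)
  E (east): (x=0, y=2) -> (x=1, y=2)
  W (west): (x=1, y=2) -> (x=0, y=2)
  W (west): blocked, stay at (x=0, y=2)
Final: (x=0, y=2)

Answer: Final position: (x=0, y=2)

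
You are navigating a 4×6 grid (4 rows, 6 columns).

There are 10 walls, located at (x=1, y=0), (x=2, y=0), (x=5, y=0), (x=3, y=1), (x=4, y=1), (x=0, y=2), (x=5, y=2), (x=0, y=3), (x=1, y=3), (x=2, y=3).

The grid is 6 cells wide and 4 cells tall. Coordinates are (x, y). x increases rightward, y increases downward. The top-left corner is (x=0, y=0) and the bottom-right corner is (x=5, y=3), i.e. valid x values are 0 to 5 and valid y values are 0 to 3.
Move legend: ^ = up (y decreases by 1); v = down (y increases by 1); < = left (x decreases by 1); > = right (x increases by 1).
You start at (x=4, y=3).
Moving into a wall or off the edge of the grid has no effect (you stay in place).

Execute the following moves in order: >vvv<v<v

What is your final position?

Start: (x=4, y=3)
  > (right): (x=4, y=3) -> (x=5, y=3)
  [×3]v (down): blocked, stay at (x=5, y=3)
  < (left): (x=5, y=3) -> (x=4, y=3)
  v (down): blocked, stay at (x=4, y=3)
  < (left): (x=4, y=3) -> (x=3, y=3)
  v (down): blocked, stay at (x=3, y=3)
Final: (x=3, y=3)

Answer: Final position: (x=3, y=3)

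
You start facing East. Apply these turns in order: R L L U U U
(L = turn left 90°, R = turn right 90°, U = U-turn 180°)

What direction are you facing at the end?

Answer: Final heading: South

Derivation:
Start: East
  R (right (90° clockwise)) -> South
  L (left (90° counter-clockwise)) -> East
  L (left (90° counter-clockwise)) -> North
  U (U-turn (180°)) -> South
  U (U-turn (180°)) -> North
  U (U-turn (180°)) -> South
Final: South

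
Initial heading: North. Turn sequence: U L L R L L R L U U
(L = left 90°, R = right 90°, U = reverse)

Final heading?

Start: North
  U (U-turn (180°)) -> South
  L (left (90° counter-clockwise)) -> East
  L (left (90° counter-clockwise)) -> North
  R (right (90° clockwise)) -> East
  L (left (90° counter-clockwise)) -> North
  L (left (90° counter-clockwise)) -> West
  R (right (90° clockwise)) -> North
  L (left (90° counter-clockwise)) -> West
  U (U-turn (180°)) -> East
  U (U-turn (180°)) -> West
Final: West

Answer: Final heading: West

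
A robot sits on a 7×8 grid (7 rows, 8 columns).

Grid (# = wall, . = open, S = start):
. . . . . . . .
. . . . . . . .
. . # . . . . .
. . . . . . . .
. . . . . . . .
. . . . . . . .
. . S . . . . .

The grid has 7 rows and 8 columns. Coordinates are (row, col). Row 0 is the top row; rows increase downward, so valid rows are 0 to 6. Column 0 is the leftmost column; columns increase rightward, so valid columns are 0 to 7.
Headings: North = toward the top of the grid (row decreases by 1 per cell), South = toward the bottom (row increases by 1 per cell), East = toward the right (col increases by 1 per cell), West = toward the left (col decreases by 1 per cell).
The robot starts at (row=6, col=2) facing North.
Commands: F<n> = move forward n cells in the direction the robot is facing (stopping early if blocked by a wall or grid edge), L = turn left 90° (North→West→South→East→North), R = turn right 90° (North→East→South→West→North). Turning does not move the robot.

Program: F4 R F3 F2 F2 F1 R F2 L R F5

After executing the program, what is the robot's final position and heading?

Answer: Final position: (row=6, col=7), facing South

Derivation:
Start: (row=6, col=2), facing North
  F4: move forward 3/4 (blocked), now at (row=3, col=2)
  R: turn right, now facing East
  F3: move forward 3, now at (row=3, col=5)
  F2: move forward 2, now at (row=3, col=7)
  F2: move forward 0/2 (blocked), now at (row=3, col=7)
  F1: move forward 0/1 (blocked), now at (row=3, col=7)
  R: turn right, now facing South
  F2: move forward 2, now at (row=5, col=7)
  L: turn left, now facing East
  R: turn right, now facing South
  F5: move forward 1/5 (blocked), now at (row=6, col=7)
Final: (row=6, col=7), facing South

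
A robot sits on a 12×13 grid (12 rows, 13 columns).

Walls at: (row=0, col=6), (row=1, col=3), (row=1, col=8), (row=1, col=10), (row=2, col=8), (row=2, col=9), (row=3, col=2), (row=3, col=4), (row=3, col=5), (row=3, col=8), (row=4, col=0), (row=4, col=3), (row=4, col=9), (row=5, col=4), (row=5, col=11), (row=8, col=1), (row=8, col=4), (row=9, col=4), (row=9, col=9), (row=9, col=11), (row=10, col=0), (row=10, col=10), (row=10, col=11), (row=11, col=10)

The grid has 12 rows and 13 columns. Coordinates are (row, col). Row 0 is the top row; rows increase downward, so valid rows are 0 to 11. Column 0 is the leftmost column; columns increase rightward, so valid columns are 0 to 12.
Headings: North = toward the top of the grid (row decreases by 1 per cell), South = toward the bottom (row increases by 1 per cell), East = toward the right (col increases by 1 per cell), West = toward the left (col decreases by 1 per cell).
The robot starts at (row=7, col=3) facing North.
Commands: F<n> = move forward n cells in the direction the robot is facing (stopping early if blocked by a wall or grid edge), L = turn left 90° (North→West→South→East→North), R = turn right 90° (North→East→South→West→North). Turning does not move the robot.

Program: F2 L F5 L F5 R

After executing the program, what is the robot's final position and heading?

Start: (row=7, col=3), facing North
  F2: move forward 2, now at (row=5, col=3)
  L: turn left, now facing West
  F5: move forward 3/5 (blocked), now at (row=5, col=0)
  L: turn left, now facing South
  F5: move forward 4/5 (blocked), now at (row=9, col=0)
  R: turn right, now facing West
Final: (row=9, col=0), facing West

Answer: Final position: (row=9, col=0), facing West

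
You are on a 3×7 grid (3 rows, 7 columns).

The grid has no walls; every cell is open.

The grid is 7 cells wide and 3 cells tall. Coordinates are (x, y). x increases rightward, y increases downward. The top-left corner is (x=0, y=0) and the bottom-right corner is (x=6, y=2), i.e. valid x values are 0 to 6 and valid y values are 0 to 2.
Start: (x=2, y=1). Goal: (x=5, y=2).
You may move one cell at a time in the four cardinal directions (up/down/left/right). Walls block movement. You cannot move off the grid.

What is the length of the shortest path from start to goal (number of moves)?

BFS from (x=2, y=1) until reaching (x=5, y=2):
  Distance 0: (x=2, y=1)
  Distance 1: (x=2, y=0), (x=1, y=1), (x=3, y=1), (x=2, y=2)
  Distance 2: (x=1, y=0), (x=3, y=0), (x=0, y=1), (x=4, y=1), (x=1, y=2), (x=3, y=2)
  Distance 3: (x=0, y=0), (x=4, y=0), (x=5, y=1), (x=0, y=2), (x=4, y=2)
  Distance 4: (x=5, y=0), (x=6, y=1), (x=5, y=2)  <- goal reached here
One shortest path (4 moves): (x=2, y=1) -> (x=3, y=1) -> (x=4, y=1) -> (x=5, y=1) -> (x=5, y=2)

Answer: Shortest path length: 4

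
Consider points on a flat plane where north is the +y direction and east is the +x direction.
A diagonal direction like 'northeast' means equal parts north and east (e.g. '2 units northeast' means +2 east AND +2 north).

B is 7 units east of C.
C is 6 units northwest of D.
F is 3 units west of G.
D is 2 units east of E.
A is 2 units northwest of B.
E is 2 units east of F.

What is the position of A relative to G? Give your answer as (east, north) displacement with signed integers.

Answer: A is at (east=0, north=8) relative to G.

Derivation:
Place G at the origin (east=0, north=0).
  F is 3 units west of G: delta (east=-3, north=+0); F at (east=-3, north=0).
  E is 2 units east of F: delta (east=+2, north=+0); E at (east=-1, north=0).
  D is 2 units east of E: delta (east=+2, north=+0); D at (east=1, north=0).
  C is 6 units northwest of D: delta (east=-6, north=+6); C at (east=-5, north=6).
  B is 7 units east of C: delta (east=+7, north=+0); B at (east=2, north=6).
  A is 2 units northwest of B: delta (east=-2, north=+2); A at (east=0, north=8).
Therefore A relative to G: (east=0, north=8).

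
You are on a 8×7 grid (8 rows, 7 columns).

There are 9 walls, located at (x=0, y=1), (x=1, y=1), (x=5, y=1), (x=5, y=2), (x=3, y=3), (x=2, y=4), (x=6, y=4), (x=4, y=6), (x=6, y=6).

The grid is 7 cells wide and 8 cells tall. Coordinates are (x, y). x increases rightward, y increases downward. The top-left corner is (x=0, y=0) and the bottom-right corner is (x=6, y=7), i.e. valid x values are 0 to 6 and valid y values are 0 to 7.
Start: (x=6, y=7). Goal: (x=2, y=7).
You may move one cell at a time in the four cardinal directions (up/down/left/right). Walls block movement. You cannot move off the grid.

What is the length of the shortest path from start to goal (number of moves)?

BFS from (x=6, y=7) until reaching (x=2, y=7):
  Distance 0: (x=6, y=7)
  Distance 1: (x=5, y=7)
  Distance 2: (x=5, y=6), (x=4, y=7)
  Distance 3: (x=5, y=5), (x=3, y=7)
  Distance 4: (x=5, y=4), (x=4, y=5), (x=6, y=5), (x=3, y=6), (x=2, y=7)  <- goal reached here
One shortest path (4 moves): (x=6, y=7) -> (x=5, y=7) -> (x=4, y=7) -> (x=3, y=7) -> (x=2, y=7)

Answer: Shortest path length: 4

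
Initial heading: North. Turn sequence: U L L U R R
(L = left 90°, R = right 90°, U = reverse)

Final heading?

Answer: Final heading: North

Derivation:
Start: North
  U (U-turn (180°)) -> South
  L (left (90° counter-clockwise)) -> East
  L (left (90° counter-clockwise)) -> North
  U (U-turn (180°)) -> South
  R (right (90° clockwise)) -> West
  R (right (90° clockwise)) -> North
Final: North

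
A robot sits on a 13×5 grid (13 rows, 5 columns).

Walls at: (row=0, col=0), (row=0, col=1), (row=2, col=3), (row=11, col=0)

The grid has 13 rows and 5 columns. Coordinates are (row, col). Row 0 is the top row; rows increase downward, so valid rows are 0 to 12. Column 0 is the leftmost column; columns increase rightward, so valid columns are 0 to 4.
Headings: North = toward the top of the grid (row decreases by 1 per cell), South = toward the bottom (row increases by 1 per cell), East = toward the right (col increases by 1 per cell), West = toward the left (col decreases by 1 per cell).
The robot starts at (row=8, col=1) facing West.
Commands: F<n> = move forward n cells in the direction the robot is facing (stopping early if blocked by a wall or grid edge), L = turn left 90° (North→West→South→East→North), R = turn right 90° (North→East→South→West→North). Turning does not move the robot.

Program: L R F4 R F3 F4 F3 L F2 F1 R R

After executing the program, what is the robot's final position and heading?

Start: (row=8, col=1), facing West
  L: turn left, now facing South
  R: turn right, now facing West
  F4: move forward 1/4 (blocked), now at (row=8, col=0)
  R: turn right, now facing North
  F3: move forward 3, now at (row=5, col=0)
  F4: move forward 4, now at (row=1, col=0)
  F3: move forward 0/3 (blocked), now at (row=1, col=0)
  L: turn left, now facing West
  F2: move forward 0/2 (blocked), now at (row=1, col=0)
  F1: move forward 0/1 (blocked), now at (row=1, col=0)
  R: turn right, now facing North
  R: turn right, now facing East
Final: (row=1, col=0), facing East

Answer: Final position: (row=1, col=0), facing East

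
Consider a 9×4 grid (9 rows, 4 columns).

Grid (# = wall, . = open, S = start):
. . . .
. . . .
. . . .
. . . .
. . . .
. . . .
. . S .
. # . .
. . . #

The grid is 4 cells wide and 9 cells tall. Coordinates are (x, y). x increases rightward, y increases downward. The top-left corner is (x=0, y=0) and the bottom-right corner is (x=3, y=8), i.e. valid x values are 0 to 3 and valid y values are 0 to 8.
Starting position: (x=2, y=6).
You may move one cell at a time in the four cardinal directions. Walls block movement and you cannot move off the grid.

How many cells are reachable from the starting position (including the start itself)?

BFS flood-fill from (x=2, y=6):
  Distance 0: (x=2, y=6)
  Distance 1: (x=2, y=5), (x=1, y=6), (x=3, y=6), (x=2, y=7)
  Distance 2: (x=2, y=4), (x=1, y=5), (x=3, y=5), (x=0, y=6), (x=3, y=7), (x=2, y=8)
  Distance 3: (x=2, y=3), (x=1, y=4), (x=3, y=4), (x=0, y=5), (x=0, y=7), (x=1, y=8)
  Distance 4: (x=2, y=2), (x=1, y=3), (x=3, y=3), (x=0, y=4), (x=0, y=8)
  Distance 5: (x=2, y=1), (x=1, y=2), (x=3, y=2), (x=0, y=3)
  Distance 6: (x=2, y=0), (x=1, y=1), (x=3, y=1), (x=0, y=2)
  Distance 7: (x=1, y=0), (x=3, y=0), (x=0, y=1)
  Distance 8: (x=0, y=0)
Total reachable: 34 (grid has 34 open cells total)

Answer: Reachable cells: 34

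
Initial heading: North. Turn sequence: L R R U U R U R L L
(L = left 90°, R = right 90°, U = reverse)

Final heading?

Answer: Final heading: West

Derivation:
Start: North
  L (left (90° counter-clockwise)) -> West
  R (right (90° clockwise)) -> North
  R (right (90° clockwise)) -> East
  U (U-turn (180°)) -> West
  U (U-turn (180°)) -> East
  R (right (90° clockwise)) -> South
  U (U-turn (180°)) -> North
  R (right (90° clockwise)) -> East
  L (left (90° counter-clockwise)) -> North
  L (left (90° counter-clockwise)) -> West
Final: West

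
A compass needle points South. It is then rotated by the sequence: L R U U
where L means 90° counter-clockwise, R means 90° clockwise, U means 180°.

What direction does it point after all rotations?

Start: South
  L (left (90° counter-clockwise)) -> East
  R (right (90° clockwise)) -> South
  U (U-turn (180°)) -> North
  U (U-turn (180°)) -> South
Final: South

Answer: Final heading: South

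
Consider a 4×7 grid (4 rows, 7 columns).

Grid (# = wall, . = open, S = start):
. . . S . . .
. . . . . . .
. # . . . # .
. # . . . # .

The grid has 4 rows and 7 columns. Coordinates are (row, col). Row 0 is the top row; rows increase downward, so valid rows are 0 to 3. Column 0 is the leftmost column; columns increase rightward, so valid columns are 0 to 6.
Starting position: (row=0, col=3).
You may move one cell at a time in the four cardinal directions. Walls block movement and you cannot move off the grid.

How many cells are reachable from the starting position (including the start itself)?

BFS flood-fill from (row=0, col=3):
  Distance 0: (row=0, col=3)
  Distance 1: (row=0, col=2), (row=0, col=4), (row=1, col=3)
  Distance 2: (row=0, col=1), (row=0, col=5), (row=1, col=2), (row=1, col=4), (row=2, col=3)
  Distance 3: (row=0, col=0), (row=0, col=6), (row=1, col=1), (row=1, col=5), (row=2, col=2), (row=2, col=4), (row=3, col=3)
  Distance 4: (row=1, col=0), (row=1, col=6), (row=3, col=2), (row=3, col=4)
  Distance 5: (row=2, col=0), (row=2, col=6)
  Distance 6: (row=3, col=0), (row=3, col=6)
Total reachable: 24 (grid has 24 open cells total)

Answer: Reachable cells: 24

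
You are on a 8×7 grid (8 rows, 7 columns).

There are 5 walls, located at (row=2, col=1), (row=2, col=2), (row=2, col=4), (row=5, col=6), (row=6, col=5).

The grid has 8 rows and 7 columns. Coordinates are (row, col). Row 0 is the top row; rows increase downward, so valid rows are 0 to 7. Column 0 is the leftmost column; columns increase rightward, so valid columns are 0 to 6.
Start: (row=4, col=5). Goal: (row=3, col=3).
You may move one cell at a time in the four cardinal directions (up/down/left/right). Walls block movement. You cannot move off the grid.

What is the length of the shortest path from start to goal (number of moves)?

BFS from (row=4, col=5) until reaching (row=3, col=3):
  Distance 0: (row=4, col=5)
  Distance 1: (row=3, col=5), (row=4, col=4), (row=4, col=6), (row=5, col=5)
  Distance 2: (row=2, col=5), (row=3, col=4), (row=3, col=6), (row=4, col=3), (row=5, col=4)
  Distance 3: (row=1, col=5), (row=2, col=6), (row=3, col=3), (row=4, col=2), (row=5, col=3), (row=6, col=4)  <- goal reached here
One shortest path (3 moves): (row=4, col=5) -> (row=4, col=4) -> (row=4, col=3) -> (row=3, col=3)

Answer: Shortest path length: 3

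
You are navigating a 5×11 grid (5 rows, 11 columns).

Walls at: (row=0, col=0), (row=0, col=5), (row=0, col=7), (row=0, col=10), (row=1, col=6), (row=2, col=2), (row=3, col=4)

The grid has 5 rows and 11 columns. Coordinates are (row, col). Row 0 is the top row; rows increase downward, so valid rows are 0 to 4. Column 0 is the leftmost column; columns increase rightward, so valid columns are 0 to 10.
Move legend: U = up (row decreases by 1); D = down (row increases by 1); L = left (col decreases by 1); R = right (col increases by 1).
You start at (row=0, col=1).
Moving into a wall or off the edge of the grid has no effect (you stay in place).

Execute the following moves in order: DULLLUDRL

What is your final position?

Answer: Final position: (row=1, col=1)

Derivation:
Start: (row=0, col=1)
  D (down): (row=0, col=1) -> (row=1, col=1)
  U (up): (row=1, col=1) -> (row=0, col=1)
  [×3]L (left): blocked, stay at (row=0, col=1)
  U (up): blocked, stay at (row=0, col=1)
  D (down): (row=0, col=1) -> (row=1, col=1)
  R (right): (row=1, col=1) -> (row=1, col=2)
  L (left): (row=1, col=2) -> (row=1, col=1)
Final: (row=1, col=1)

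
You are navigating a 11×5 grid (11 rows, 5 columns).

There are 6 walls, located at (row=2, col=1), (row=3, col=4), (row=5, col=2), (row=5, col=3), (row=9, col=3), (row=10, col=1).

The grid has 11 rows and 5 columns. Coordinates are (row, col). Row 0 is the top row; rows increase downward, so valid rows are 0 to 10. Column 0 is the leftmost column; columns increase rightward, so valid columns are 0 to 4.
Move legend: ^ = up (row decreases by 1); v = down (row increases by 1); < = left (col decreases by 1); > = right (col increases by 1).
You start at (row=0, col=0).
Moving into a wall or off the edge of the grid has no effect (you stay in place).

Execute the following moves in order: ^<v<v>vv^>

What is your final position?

Start: (row=0, col=0)
  ^ (up): blocked, stay at (row=0, col=0)
  < (left): blocked, stay at (row=0, col=0)
  v (down): (row=0, col=0) -> (row=1, col=0)
  < (left): blocked, stay at (row=1, col=0)
  v (down): (row=1, col=0) -> (row=2, col=0)
  > (right): blocked, stay at (row=2, col=0)
  v (down): (row=2, col=0) -> (row=3, col=0)
  v (down): (row=3, col=0) -> (row=4, col=0)
  ^ (up): (row=4, col=0) -> (row=3, col=0)
  > (right): (row=3, col=0) -> (row=3, col=1)
Final: (row=3, col=1)

Answer: Final position: (row=3, col=1)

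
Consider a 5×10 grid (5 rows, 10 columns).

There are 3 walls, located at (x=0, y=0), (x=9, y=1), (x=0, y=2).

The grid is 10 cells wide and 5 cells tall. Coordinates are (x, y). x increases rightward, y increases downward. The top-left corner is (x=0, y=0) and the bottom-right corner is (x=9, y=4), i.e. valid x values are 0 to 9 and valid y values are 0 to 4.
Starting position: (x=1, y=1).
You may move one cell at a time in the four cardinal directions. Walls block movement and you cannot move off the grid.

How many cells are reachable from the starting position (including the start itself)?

Answer: Reachable cells: 47

Derivation:
BFS flood-fill from (x=1, y=1):
  Distance 0: (x=1, y=1)
  Distance 1: (x=1, y=0), (x=0, y=1), (x=2, y=1), (x=1, y=2)
  Distance 2: (x=2, y=0), (x=3, y=1), (x=2, y=2), (x=1, y=3)
  Distance 3: (x=3, y=0), (x=4, y=1), (x=3, y=2), (x=0, y=3), (x=2, y=3), (x=1, y=4)
  Distance 4: (x=4, y=0), (x=5, y=1), (x=4, y=2), (x=3, y=3), (x=0, y=4), (x=2, y=4)
  Distance 5: (x=5, y=0), (x=6, y=1), (x=5, y=2), (x=4, y=3), (x=3, y=4)
  Distance 6: (x=6, y=0), (x=7, y=1), (x=6, y=2), (x=5, y=3), (x=4, y=4)
  Distance 7: (x=7, y=0), (x=8, y=1), (x=7, y=2), (x=6, y=3), (x=5, y=4)
  Distance 8: (x=8, y=0), (x=8, y=2), (x=7, y=3), (x=6, y=4)
  Distance 9: (x=9, y=0), (x=9, y=2), (x=8, y=3), (x=7, y=4)
  Distance 10: (x=9, y=3), (x=8, y=4)
  Distance 11: (x=9, y=4)
Total reachable: 47 (grid has 47 open cells total)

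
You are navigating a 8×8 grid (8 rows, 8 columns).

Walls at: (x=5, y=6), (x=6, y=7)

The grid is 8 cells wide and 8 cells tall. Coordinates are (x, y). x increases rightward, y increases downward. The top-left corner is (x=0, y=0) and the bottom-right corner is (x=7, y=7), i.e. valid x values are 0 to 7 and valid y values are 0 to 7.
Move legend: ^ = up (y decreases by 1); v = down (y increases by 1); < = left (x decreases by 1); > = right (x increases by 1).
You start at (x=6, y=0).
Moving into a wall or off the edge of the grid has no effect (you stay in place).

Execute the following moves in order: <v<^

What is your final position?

Start: (x=6, y=0)
  < (left): (x=6, y=0) -> (x=5, y=0)
  v (down): (x=5, y=0) -> (x=5, y=1)
  < (left): (x=5, y=1) -> (x=4, y=1)
  ^ (up): (x=4, y=1) -> (x=4, y=0)
Final: (x=4, y=0)

Answer: Final position: (x=4, y=0)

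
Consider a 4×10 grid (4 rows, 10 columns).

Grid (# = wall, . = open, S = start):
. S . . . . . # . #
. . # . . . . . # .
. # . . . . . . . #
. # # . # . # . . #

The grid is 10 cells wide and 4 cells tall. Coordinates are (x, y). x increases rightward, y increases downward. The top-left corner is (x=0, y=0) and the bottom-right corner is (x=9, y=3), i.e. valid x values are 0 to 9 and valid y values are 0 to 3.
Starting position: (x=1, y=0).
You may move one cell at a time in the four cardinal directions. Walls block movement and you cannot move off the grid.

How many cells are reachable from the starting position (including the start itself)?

Answer: Reachable cells: 27

Derivation:
BFS flood-fill from (x=1, y=0):
  Distance 0: (x=1, y=0)
  Distance 1: (x=0, y=0), (x=2, y=0), (x=1, y=1)
  Distance 2: (x=3, y=0), (x=0, y=1)
  Distance 3: (x=4, y=0), (x=3, y=1), (x=0, y=2)
  Distance 4: (x=5, y=0), (x=4, y=1), (x=3, y=2), (x=0, y=3)
  Distance 5: (x=6, y=0), (x=5, y=1), (x=2, y=2), (x=4, y=2), (x=3, y=3)
  Distance 6: (x=6, y=1), (x=5, y=2)
  Distance 7: (x=7, y=1), (x=6, y=2), (x=5, y=3)
  Distance 8: (x=7, y=2)
  Distance 9: (x=8, y=2), (x=7, y=3)
  Distance 10: (x=8, y=3)
Total reachable: 27 (grid has 29 open cells total)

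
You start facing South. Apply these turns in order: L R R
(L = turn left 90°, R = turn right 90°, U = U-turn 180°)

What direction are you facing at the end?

Start: South
  L (left (90° counter-clockwise)) -> East
  R (right (90° clockwise)) -> South
  R (right (90° clockwise)) -> West
Final: West

Answer: Final heading: West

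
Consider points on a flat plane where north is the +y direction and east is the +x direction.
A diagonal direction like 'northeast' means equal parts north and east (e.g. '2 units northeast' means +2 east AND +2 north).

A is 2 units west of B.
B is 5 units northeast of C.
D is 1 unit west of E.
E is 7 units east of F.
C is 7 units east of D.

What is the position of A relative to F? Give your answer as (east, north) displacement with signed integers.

Place F at the origin (east=0, north=0).
  E is 7 units east of F: delta (east=+7, north=+0); E at (east=7, north=0).
  D is 1 unit west of E: delta (east=-1, north=+0); D at (east=6, north=0).
  C is 7 units east of D: delta (east=+7, north=+0); C at (east=13, north=0).
  B is 5 units northeast of C: delta (east=+5, north=+5); B at (east=18, north=5).
  A is 2 units west of B: delta (east=-2, north=+0); A at (east=16, north=5).
Therefore A relative to F: (east=16, north=5).

Answer: A is at (east=16, north=5) relative to F.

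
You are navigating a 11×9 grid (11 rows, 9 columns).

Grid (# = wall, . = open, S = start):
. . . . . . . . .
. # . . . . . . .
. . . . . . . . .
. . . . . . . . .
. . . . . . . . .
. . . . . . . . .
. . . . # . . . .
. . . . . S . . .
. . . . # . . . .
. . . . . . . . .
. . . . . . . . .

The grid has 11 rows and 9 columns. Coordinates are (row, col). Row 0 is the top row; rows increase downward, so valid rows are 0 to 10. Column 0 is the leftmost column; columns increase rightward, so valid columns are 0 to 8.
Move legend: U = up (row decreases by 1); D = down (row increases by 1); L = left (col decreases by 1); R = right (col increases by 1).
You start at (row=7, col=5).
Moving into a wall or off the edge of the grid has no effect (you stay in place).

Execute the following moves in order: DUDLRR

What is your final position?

Answer: Final position: (row=8, col=7)

Derivation:
Start: (row=7, col=5)
  D (down): (row=7, col=5) -> (row=8, col=5)
  U (up): (row=8, col=5) -> (row=7, col=5)
  D (down): (row=7, col=5) -> (row=8, col=5)
  L (left): blocked, stay at (row=8, col=5)
  R (right): (row=8, col=5) -> (row=8, col=6)
  R (right): (row=8, col=6) -> (row=8, col=7)
Final: (row=8, col=7)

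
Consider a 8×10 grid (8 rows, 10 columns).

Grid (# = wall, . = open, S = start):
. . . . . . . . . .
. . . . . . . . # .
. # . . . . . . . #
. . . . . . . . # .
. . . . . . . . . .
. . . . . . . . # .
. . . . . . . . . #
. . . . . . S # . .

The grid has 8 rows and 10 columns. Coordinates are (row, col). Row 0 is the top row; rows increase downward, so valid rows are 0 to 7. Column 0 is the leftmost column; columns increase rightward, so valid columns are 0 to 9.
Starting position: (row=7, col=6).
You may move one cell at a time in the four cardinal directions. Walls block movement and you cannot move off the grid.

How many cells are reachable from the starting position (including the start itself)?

BFS flood-fill from (row=7, col=6):
  Distance 0: (row=7, col=6)
  Distance 1: (row=6, col=6), (row=7, col=5)
  Distance 2: (row=5, col=6), (row=6, col=5), (row=6, col=7), (row=7, col=4)
  Distance 3: (row=4, col=6), (row=5, col=5), (row=5, col=7), (row=6, col=4), (row=6, col=8), (row=7, col=3)
  Distance 4: (row=3, col=6), (row=4, col=5), (row=4, col=7), (row=5, col=4), (row=6, col=3), (row=7, col=2), (row=7, col=8)
  Distance 5: (row=2, col=6), (row=3, col=5), (row=3, col=7), (row=4, col=4), (row=4, col=8), (row=5, col=3), (row=6, col=2), (row=7, col=1), (row=7, col=9)
  Distance 6: (row=1, col=6), (row=2, col=5), (row=2, col=7), (row=3, col=4), (row=4, col=3), (row=4, col=9), (row=5, col=2), (row=6, col=1), (row=7, col=0)
  Distance 7: (row=0, col=6), (row=1, col=5), (row=1, col=7), (row=2, col=4), (row=2, col=8), (row=3, col=3), (row=3, col=9), (row=4, col=2), (row=5, col=1), (row=5, col=9), (row=6, col=0)
  Distance 8: (row=0, col=5), (row=0, col=7), (row=1, col=4), (row=2, col=3), (row=3, col=2), (row=4, col=1), (row=5, col=0)
  Distance 9: (row=0, col=4), (row=0, col=8), (row=1, col=3), (row=2, col=2), (row=3, col=1), (row=4, col=0)
  Distance 10: (row=0, col=3), (row=0, col=9), (row=1, col=2), (row=3, col=0)
  Distance 11: (row=0, col=2), (row=1, col=1), (row=1, col=9), (row=2, col=0)
  Distance 12: (row=0, col=1), (row=1, col=0)
  Distance 13: (row=0, col=0)
Total reachable: 73 (grid has 73 open cells total)

Answer: Reachable cells: 73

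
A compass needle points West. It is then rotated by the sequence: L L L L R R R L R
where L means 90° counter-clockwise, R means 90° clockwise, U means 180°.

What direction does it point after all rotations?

Start: West
  L (left (90° counter-clockwise)) -> South
  L (left (90° counter-clockwise)) -> East
  L (left (90° counter-clockwise)) -> North
  L (left (90° counter-clockwise)) -> West
  R (right (90° clockwise)) -> North
  R (right (90° clockwise)) -> East
  R (right (90° clockwise)) -> South
  L (left (90° counter-clockwise)) -> East
  R (right (90° clockwise)) -> South
Final: South

Answer: Final heading: South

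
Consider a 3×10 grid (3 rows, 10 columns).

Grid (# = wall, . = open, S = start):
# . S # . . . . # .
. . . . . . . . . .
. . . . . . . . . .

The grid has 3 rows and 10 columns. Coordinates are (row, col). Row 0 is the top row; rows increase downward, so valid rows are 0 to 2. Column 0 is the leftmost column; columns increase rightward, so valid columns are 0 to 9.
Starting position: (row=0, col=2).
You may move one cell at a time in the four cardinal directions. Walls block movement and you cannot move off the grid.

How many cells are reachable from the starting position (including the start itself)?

Answer: Reachable cells: 27

Derivation:
BFS flood-fill from (row=0, col=2):
  Distance 0: (row=0, col=2)
  Distance 1: (row=0, col=1), (row=1, col=2)
  Distance 2: (row=1, col=1), (row=1, col=3), (row=2, col=2)
  Distance 3: (row=1, col=0), (row=1, col=4), (row=2, col=1), (row=2, col=3)
  Distance 4: (row=0, col=4), (row=1, col=5), (row=2, col=0), (row=2, col=4)
  Distance 5: (row=0, col=5), (row=1, col=6), (row=2, col=5)
  Distance 6: (row=0, col=6), (row=1, col=7), (row=2, col=6)
  Distance 7: (row=0, col=7), (row=1, col=8), (row=2, col=7)
  Distance 8: (row=1, col=9), (row=2, col=8)
  Distance 9: (row=0, col=9), (row=2, col=9)
Total reachable: 27 (grid has 27 open cells total)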